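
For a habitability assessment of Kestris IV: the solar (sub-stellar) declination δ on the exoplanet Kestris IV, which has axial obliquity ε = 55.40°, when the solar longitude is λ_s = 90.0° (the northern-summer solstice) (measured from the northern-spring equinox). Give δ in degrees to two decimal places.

sin δ = sin ε · sin λ_s = sin 55.40° × sin 90.0° = 0.823136.
δ = arcsin(0.823136) = +55.40°.

δ = +55.40°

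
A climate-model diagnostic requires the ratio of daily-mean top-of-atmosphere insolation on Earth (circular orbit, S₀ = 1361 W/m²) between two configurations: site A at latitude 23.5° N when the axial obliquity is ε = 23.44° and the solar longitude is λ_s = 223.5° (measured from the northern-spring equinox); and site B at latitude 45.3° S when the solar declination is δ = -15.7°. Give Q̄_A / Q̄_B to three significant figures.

— Configuration A (φ=+23.5°):
Solar declination: sin δ = sin ε · sin λ_s = sin 23.44° × sin 223.5° = -0.27382, so δ = -15.892°.
cos H₀ = −tan(+23.5°) tan(-15.892°) = 0.1238, H₀ = 1.4467 rad.
Bracket: H₀ sin φ sin δ + cos φ cos δ sin H₀ = 1.4467×0.39875×-0.27382 + 0.91706×0.96178×0.99231 = -0.157959 + 0.875227 = 0.717268.
Q̄ = (S₀/π) × [bracket] = (1361/π) × 0.717268 = 310.73 W/m².
— Configuration B (φ=-45.3°):
cos H₀ = −tan(-45.3°) tan(-15.700°) = -0.2840, H₀ = 1.8588 rad.
Bracket: H₀ sin φ sin δ + cos φ cos δ sin H₀ = 1.8588×-0.71080×-0.27060 + 0.70339×0.96269×0.95881 = 0.357526 + 0.649255 = 1.006781.
Q̄ = (S₀/π) × [bracket] = (1361/π) × 1.006781 = 436.16 W/m².
Ratio Q̄_A / Q̄_B = 310.73 / 436.16 = 0.7124.

Q̄_A / Q̄_B ≈ 0.712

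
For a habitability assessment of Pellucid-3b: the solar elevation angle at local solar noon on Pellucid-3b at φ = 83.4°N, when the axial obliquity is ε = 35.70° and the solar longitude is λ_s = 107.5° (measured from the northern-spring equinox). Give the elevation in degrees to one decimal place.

Solar declination: sin δ = sin ε · sin λ_s = sin 35.70° × sin 107.5° = 0.55653, so δ = +33.816°.
At local noon the hour angle is zero, so the zenith angle equals |φ − δ| = |+83.4° − (+33.816°)| = 49.584°.
Elevation = 90° − 49.584° = 40.4°.

40.4°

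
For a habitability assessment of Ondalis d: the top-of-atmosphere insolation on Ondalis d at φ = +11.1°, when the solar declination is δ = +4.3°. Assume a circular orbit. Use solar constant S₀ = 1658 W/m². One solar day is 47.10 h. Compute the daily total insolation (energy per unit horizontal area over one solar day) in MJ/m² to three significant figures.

89.6 MJ/m²

cos H₀ = −tan(+11.1°) tan(+4.300°) = -0.0148, H₀ = 1.5855 rad.
Bracket: H₀ sin φ sin δ + cos φ cos δ sin H₀ = 1.5855×0.19252×0.07498 + 0.98129×0.99719×0.99989 = 0.022887 + 0.978425 = 1.001312.
Q̄ = (S₀/π) × [bracket] = (1658/π) × 1.001312 = 528.45 W/m².
Daily total = Q̄ × 47.10 h × 3600 s/h = 528.45 × 47.10 × 3600 / 10⁶ = 89.60 MJ/m².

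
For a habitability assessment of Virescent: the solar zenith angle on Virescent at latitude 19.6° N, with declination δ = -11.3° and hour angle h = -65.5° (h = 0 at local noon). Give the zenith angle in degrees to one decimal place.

cos θ_z = sin φ sin δ + cos φ cos δ cos h = -0.065730 + 0.383092 = 0.317362.
θ_z = arccos(0.317362) = 71.5°.

θ_z = 71.5°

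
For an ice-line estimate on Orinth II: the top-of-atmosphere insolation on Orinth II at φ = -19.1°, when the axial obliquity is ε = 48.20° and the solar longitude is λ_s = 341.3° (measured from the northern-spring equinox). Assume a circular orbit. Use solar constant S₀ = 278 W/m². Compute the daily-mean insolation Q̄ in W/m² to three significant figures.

Solar declination: sin δ = sin ε · sin λ_s = sin 48.20° × sin 341.3° = -0.23901, so δ = -13.828°.
cos H₀ = −tan(-19.1°) tan(-13.828°) = -0.0852, H₀ = 1.6561 rad.
Bracket: H₀ sin φ sin δ + cos φ cos δ sin H₀ = 1.6561×-0.32722×-0.23901 + 0.94495×0.97102×0.99636 = 0.129522 + 0.914225 = 1.043747.
Q̄ = (S₀/π) × [bracket] = (278/π) × 1.043747 = 92.36 W/m².

Q̄ ≈ 92.4 W/m²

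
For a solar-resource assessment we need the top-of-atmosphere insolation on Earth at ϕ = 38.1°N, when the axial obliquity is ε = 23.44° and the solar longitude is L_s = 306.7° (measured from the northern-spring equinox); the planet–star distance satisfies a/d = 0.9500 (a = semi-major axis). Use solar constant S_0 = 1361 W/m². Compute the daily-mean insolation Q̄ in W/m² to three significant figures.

Solar declination: sin δ = sin ε · sin L_s = sin 23.44° × sin 306.7° = -0.31894, so δ = -18.599°.
cos h₀ = −tan(+38.1°) tan(-18.599°) = 0.2639, h₀ = 1.3038 rad.
Bracket: h₀ sin ϕ sin δ + cos ϕ cos δ sin h₀ = 1.3038×0.61704×-0.31894 + 0.78694×0.94778×0.96456 = -0.256586 + 0.719413 = 0.462827.
Inverse-square distance factor (a/d)² = 0.9500² = 0.902500.
Q̄ = (S_0/π) × 0.902500 × [bracket] = (1361/π) × 0.902500 × 0.462827 = 181.0 W/m².

Q̄ ≈ 181 W/m²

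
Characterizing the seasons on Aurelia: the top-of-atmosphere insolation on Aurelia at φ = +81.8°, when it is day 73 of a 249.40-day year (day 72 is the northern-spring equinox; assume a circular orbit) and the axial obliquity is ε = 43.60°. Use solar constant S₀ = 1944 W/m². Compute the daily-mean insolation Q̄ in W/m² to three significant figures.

Q̄ ≈ 106 W/m²

Solar longitude: λ_s = 360° × (73 − 72)/249.40 = 1.443°.
sin δ = sin 43.60° × sin 1.443° = 0.01737, so δ = +0.995°.
cos H₀ = −tan(+81.8°) tan(+0.995°) = -0.1206, H₀ = 1.6917 rad.
Bracket: H₀ sin φ sin δ + cos φ cos δ sin H₀ = 1.6917×0.98978×0.01737 + 0.14263×0.99985×0.99270 = 0.029085 + 0.141568 = 0.170653.
Q̄ = (S₀/π) × [bracket] = (1944/π) × 0.170653 = 105.6 W/m².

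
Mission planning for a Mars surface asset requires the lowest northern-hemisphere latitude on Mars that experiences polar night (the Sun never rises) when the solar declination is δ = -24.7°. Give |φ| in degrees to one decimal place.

|φ| = 65.3°

Polar night requires cos H₀ = −tan φ tan δ ≥ 1, i.e. tan φ tan δ ≤ −1.
The boundary is |tan φ| · |tan δ| = 1, so |φ| = 90° − |δ| = 90° − 24.7° = 65.3° in the northern hemisphere.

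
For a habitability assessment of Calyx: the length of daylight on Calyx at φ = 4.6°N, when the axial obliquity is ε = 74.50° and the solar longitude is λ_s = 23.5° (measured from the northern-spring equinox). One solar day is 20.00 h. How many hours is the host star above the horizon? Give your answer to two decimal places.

Solar declination: sin δ = sin ε · sin λ_s = sin 74.50° × sin 23.5° = 0.38425, so δ = +22.597°.
cos H₀ = −tan φ · tan δ = −tan(+4.6°) × tan(+22.597°) = -0.0335, so H₀ = 1.6043 rad = 91.92°.
Daylight = 2H₀/(2π) × 20.00 h = (1.6043/π) × 20.00 = 10.21 h.

10.21 h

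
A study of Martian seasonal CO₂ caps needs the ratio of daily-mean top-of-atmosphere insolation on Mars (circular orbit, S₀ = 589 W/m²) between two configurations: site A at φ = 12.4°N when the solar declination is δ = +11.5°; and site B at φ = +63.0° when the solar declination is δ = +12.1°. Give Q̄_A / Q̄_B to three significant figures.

Q̄_A / Q̄_B ≈ 1.32

— Configuration A (φ=+12.4°):
cos H₀ = −tan(+12.4°) tan(+11.500°) = -0.0447, H₀ = 1.6155 rad.
Bracket: H₀ sin φ sin δ + cos φ cos δ sin H₀ = 1.6155×0.21474×0.19937 + 0.97667×0.97992×0.99900 = 0.069164 + 0.956101 = 1.025265.
Q̄ = (S₀/π) × [bracket] = (589/π) × 1.025265 = 192.22 W/m².
— Configuration B (φ=+63.0°):
cos H₀ = −tan(+63.0°) tan(+12.100°) = -0.4207, H₀ = 2.0051 rad.
Bracket: H₀ sin φ sin δ + cos φ cos δ sin H₀ = 2.0051×0.89101×0.20962 + 0.45399×0.97778×0.90718 = 0.374500 + 0.402699 = 0.777199.
Q̄ = (S₀/π) × [bracket] = (589/π) × 0.777199 = 145.71 W/m².
Ratio Q̄_A / Q̄_B = 192.22 / 145.71 = 1.319.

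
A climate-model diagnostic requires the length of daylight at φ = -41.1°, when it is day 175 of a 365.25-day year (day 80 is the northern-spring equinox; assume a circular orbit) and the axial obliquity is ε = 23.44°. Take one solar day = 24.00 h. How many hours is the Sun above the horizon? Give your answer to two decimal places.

Solar longitude: λ_s = 360° × (175 − 80)/365.25 = 93.634°.
sin δ = sin 23.44° × sin 93.634° = 0.39699, so δ = +23.390°.
cos H₀ = −tan φ · tan δ = −tan(-41.1°) × tan(+23.390°) = 0.3773, so H₀ = 1.1839 rad = 67.83°.
Daylight = 2H₀/(2π) × 24.00 h = (1.1839/π) × 24.00 = 9.04 h.

9.04 h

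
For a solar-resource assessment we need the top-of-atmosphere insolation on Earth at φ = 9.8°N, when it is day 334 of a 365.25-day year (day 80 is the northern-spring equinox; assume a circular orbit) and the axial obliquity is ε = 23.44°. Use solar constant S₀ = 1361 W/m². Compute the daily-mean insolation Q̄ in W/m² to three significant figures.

Q̄ ≈ 353 W/m²

Solar longitude: λ_s = 360° × (334 − 80)/365.25 = 250.349°.
sin δ = sin 23.44° × sin 250.349° = -0.37462, so δ = -22.001°.
cos H₀ = −tan(+9.8°) tan(-22.001°) = 0.0698, H₀ = 1.5009 rad.
Bracket: H₀ sin φ sin δ + cos φ cos δ sin H₀ = 1.5009×0.17021×-0.37462 + 0.98541×0.92718×0.99756 = -0.095703 + 0.911423 = 0.815720.
Q̄ = (S₀/π) × [bracket] = (1361/π) × 0.815720 = 353.4 W/m².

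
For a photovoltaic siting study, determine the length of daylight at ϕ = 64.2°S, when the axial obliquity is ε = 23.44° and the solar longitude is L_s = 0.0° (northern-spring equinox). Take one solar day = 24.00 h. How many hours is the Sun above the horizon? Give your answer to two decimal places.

12.00 h

Solar declination: sin δ = sin ε · sin L_s = sin 23.44° × sin 0.0° = 0.00000, so δ = +0.000°.
cos h₀ = −tan ϕ · tan δ = −tan(-64.2°) × tan(+0.000°) = 0.0000, so h₀ = 1.5708 rad = 90.00°.
Daylight = 2h₀/(2π) × 24.00 h = (1.5708/π) × 24.00 = 12.00 h.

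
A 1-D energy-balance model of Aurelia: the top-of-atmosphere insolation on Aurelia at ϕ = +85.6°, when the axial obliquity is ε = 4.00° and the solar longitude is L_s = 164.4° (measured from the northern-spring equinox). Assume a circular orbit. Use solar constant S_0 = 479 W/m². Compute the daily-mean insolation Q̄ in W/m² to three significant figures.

Q̄ ≈ 16.5 W/m²

Solar declination: sin δ = sin ε · sin L_s = sin 4.00° × sin 164.4° = 0.01876, so δ = +1.075°.
cos h₀ = −tan(+85.6°) tan(+1.075°) = -0.2438, h₀ = 1.8171 rad.
Bracket: h₀ sin ϕ sin δ + cos ϕ cos δ sin h₀ = 1.8171×0.99705×0.01876 + 0.07672×0.99982×0.96982 = 0.033988 + 0.074391 = 0.108379.
Q̄ = (S_0/π) × [bracket] = (479/π) × 0.108379 = 16.52 W/m².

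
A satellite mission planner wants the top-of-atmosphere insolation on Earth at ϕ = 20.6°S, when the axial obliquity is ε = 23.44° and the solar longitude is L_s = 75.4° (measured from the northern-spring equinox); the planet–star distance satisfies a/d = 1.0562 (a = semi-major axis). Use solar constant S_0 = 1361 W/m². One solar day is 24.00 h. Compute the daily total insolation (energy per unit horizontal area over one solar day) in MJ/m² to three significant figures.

27.6 MJ/m²

Solar declination: sin δ = sin ε · sin L_s = sin 23.44° × sin 75.4° = 0.38494, so δ = +22.640°.
cos h₀ = −tan(-20.6°) tan(+22.640°) = 0.1568, h₀ = 1.4134 rad.
Bracket: h₀ sin ϕ sin δ + cos ϕ cos δ sin h₀ = 1.4134×-0.35184×0.38494 + 0.93606×0.92294×0.98763 = -0.191427 + 0.853240 = 0.661813.
Inverse-square distance factor (a/d)² = 1.0562² = 1.115558.
Q̄ = (S_0/π) × 1.115558 × [bracket] = (1361/π) × 1.115558 × 0.661813 = 319.84 W/m².
Daily total = Q̄ × 24.00 h × 3600 s/h = 319.84 × 24.00 × 3600 / 10⁶ = 27.63 MJ/m².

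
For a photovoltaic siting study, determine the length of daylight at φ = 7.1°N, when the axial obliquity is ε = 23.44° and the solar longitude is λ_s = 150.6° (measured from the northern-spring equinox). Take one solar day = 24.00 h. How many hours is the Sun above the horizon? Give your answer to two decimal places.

Solar declination: sin δ = sin ε · sin λ_s = sin 23.44° × sin 150.6° = 0.19528, so δ = +11.261°.
cos H₀ = −tan φ · tan δ = −tan(+7.1°) × tan(+11.261°) = -0.0248, so H₀ = 1.5956 rad = 91.42°.
Daylight = 2H₀/(2π) × 24.00 h = (1.5956/π) × 24.00 = 12.19 h.

12.19 h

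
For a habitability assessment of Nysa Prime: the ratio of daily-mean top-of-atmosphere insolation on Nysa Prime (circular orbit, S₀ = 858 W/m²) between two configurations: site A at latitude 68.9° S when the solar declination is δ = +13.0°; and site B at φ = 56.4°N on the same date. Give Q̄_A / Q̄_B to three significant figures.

Q̄_A / Q̄_B ≈ 0.0993

— Configuration A (φ=-68.9°):
cos H₀ = −tan(-68.9°) tan(+13.000°) = 0.5983, H₀ = 0.9294 rad.
Bracket: H₀ sin φ sin δ + cos φ cos δ sin H₀ = 0.9294×-0.93295×0.22495 + 0.36000×0.97437×0.80127 = -0.195050 + 0.281064 = 0.086014.
Q̄ = (S₀/π) × [bracket] = (858/π) × 0.086014 = 23.491 W/m².
— Configuration B (φ=+56.4°):
cos H₀ = −tan(+56.4°) tan(+13.000°) = -0.3475, H₀ = 1.9257 rad.
Bracket: H₀ sin φ sin δ + cos φ cos δ sin H₀ = 1.9257×0.83292×0.22495 + 0.55339×0.97437×0.93769 = 0.360809 + 0.505609 = 0.866418.
Q̄ = (S₀/π) × [bracket] = (858/π) × 0.866418 = 236.63 W/m².
Ratio Q̄_A / Q̄_B = 23.491 / 236.63 = 0.09927.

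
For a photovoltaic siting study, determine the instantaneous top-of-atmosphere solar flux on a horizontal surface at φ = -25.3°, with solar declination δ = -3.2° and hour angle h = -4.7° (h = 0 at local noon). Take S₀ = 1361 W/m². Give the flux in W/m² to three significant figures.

cos θ_z = sin φ sin δ + cos φ cos δ cos h = 0.023856 + 0.899638 = 0.923494.
Flux = S₀ · cos θ_z = 1361 × 0.923494 = 1257 W/m².

1.26e+03 W/m²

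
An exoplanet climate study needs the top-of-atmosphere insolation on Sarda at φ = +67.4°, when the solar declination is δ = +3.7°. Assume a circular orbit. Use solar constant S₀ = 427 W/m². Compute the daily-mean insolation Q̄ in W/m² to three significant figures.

cos H₀ = −tan(+67.4°) tan(+3.700°) = -0.1554, H₀ = 1.7268 rad.
Bracket: H₀ sin φ sin δ + cos φ cos δ sin H₀ = 1.7268×0.92321×0.06453 + 0.38430×0.99792×0.98786 = 0.102874 + 0.378845 = 0.481719.
Q̄ = (S₀/π) × [bracket] = (427/π) × 0.481719 = 65.47 W/m².

Q̄ ≈ 65.5 W/m²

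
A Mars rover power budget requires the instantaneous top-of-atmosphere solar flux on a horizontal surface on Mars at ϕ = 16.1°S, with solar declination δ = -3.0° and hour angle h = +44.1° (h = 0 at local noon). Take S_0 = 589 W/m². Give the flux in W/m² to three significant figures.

cos θ_z = sin ϕ sin δ + cos ϕ cos δ cos h = 0.014514 + 0.689015 = 0.703529.
Flux = S_0 · cos θ_z = 589 × 0.703529 = 414.4 W/m².

414 W/m²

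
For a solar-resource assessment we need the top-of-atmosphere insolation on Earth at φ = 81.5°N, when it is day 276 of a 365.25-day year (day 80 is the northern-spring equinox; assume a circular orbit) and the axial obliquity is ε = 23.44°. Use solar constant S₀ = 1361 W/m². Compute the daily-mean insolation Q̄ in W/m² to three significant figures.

Q̄ ≈ 15.0 W/m²

Solar longitude: λ_s = 360° × (276 − 80)/365.25 = 193.183°.
sin δ = sin 23.44° × sin 193.183° = -0.09072, so δ = -5.205°.
cos H₀ = −tan(+81.5°) tan(-5.205°) = 0.6095, H₀ = 0.9153 rad.
Bracket: H₀ sin φ sin δ + cos φ cos δ sin H₀ = 0.9153×0.98902×-0.09072 + 0.14781×0.99588×0.79277 = -0.082124 + 0.116697 = 0.034573.
Q̄ = (S₀/π) × [bracket] = (1361/π) × 0.034573 = 14.98 W/m².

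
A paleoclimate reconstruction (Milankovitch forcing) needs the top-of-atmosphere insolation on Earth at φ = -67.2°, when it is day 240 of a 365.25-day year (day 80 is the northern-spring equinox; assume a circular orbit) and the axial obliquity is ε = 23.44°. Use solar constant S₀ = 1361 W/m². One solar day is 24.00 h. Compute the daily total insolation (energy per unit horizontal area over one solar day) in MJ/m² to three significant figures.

7.11 MJ/m²

Solar longitude: λ_s = 360° × (240 − 80)/365.25 = 157.700°.
sin δ = sin 23.44° × sin 157.700° = 0.15094, so δ = +8.682°.
cos H₀ = −tan(-67.2°) tan(+8.682°) = 0.3632, H₀ = 1.1991 rad.
Bracket: H₀ sin φ sin δ + cos φ cos δ sin H₀ = 1.1991×-0.92186×0.15094 + 0.38752×0.98854×0.93170 = -0.166849 + 0.356915 = 0.190066.
Q̄ = (S₀/π) × [bracket] = (1361/π) × 0.190066 = 82.340 W/m².
Daily total = Q̄ × 24.00 h × 3600 s/h = 82.340 × 24.00 × 3600 / 10⁶ = 7.114 MJ/m².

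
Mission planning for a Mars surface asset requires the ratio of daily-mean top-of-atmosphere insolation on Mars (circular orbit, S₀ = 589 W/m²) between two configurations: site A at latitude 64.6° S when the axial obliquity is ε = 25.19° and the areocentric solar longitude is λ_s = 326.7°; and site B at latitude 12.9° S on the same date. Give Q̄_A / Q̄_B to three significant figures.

— Configuration A (φ=-64.6°):
sin δ = sin 25.19° × sin 326.7° = -0.23368, so δ = -13.514°.
cos H₀ = −tan(-64.6°) tan(-13.514°) = -0.5061, H₀ = 2.1015 rad.
Bracket: H₀ sin φ sin δ + cos φ cos δ sin H₀ = 2.1015×-0.90334×-0.23368 + 0.42894×0.97231×0.86246 = 0.443611 + 0.359700 = 0.803311.
Q̄ = (S₀/π) × [bracket] = (589/π) × 0.803311 = 150.61 W/m².
— Configuration B (φ=-12.9°):
cos H₀ = −tan(-12.9°) tan(-13.514°) = -0.0550, H₀ = 1.6259 rad.
Bracket: H₀ sin φ sin δ + cos φ cos δ sin H₀ = 1.6259×-0.22325×-0.23368 + 0.97476×0.97231×0.99848 = 0.084822 + 0.946328 = 1.031150.
Q̄ = (S₀/π) × [bracket] = (589/π) × 1.031150 = 193.32 W/m².
Ratio Q̄_A / Q̄_B = 150.61 / 193.32 = 0.7791.

Q̄_A / Q̄_B ≈ 0.779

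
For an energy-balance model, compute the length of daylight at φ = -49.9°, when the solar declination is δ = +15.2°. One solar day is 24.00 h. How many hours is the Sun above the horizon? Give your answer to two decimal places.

9.49 h

cos H₀ = −tan φ · tan δ = −tan(-49.9°) × tan(+15.200°) = 0.3226, so H₀ = 1.2423 rad = 71.18°.
Daylight = 2H₀/(2π) × 24.00 h = (1.2423/π) × 24.00 = 9.49 h.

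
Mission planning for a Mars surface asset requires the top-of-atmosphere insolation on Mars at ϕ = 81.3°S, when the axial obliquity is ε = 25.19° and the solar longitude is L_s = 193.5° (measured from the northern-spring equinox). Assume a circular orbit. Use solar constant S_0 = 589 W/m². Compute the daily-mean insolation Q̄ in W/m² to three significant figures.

Q̄ ≈ 63.4 W/m²

Solar declination: sin δ = sin ε · sin L_s = sin 25.19° × sin 193.5° = -0.09936, so δ = -5.702°.
cos h₀ = −tan(-81.3°) tan(-5.702°) = -0.6525, h₀ = 2.2817 rad.
Bracket: h₀ sin ϕ sin δ + cos ϕ cos δ sin h₀ = 2.2817×-0.98849×-0.09936 + 0.15126×0.99505×0.75775 = 0.224100 + 0.114050 = 0.338150.
Q̄ = (S_0/π) × [bracket] = (589/π) × 0.338150 = 63.40 W/m².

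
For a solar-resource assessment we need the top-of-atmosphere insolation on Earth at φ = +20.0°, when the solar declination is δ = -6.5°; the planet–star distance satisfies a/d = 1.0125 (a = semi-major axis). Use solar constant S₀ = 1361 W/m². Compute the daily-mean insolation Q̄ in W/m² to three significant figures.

Q̄ ≈ 388 W/m²

cos H₀ = −tan(+20.0°) tan(-6.500°) = 0.0415, H₀ = 1.5293 rad.
Bracket: H₀ sin φ sin δ + cos φ cos δ sin H₀ = 1.5293×0.34202×-0.11320 + 0.93969×0.99357×0.99914 = -0.059209 + 0.932845 = 0.873636.
Inverse-square distance factor (a/d)² = 1.0125² = 1.025156.
Q̄ = (S₀/π) × 1.025156 × [bracket] = (1361/π) × 1.025156 × 0.873636 = 388.0 W/m².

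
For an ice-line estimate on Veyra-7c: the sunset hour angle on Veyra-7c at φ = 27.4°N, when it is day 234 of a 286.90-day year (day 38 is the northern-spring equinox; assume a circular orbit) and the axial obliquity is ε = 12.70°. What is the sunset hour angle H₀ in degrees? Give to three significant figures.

Solar longitude: λ_s = 360° × (234 − 38)/286.90 = 245.939°.
sin δ = sin 12.70° × sin 245.939° = -0.20074, so δ = -11.581°.
cos H₀ = −tan φ · tan δ = −tan(+27.4°) × tan(-11.581°) = 0.1062, so H₀ = 1.4644 rad = 83.90°.

H₀ = 83.9°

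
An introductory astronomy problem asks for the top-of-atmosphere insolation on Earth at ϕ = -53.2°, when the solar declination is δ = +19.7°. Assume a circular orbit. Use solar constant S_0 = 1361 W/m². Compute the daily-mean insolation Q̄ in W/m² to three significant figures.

Q̄ ≈ 89.2 W/m²

cos h₀ = −tan(-53.2°) tan(+19.700°) = 0.4786, h₀ = 1.0717 rad.
Bracket: h₀ sin ϕ sin δ + cos ϕ cos δ sin h₀ = 1.0717×-0.80073×0.33710 + 0.59902×0.94147×0.87802 = -0.289280 + 0.495168 = 0.205888.
Q̄ = (S_0/π) × [bracket] = (1361/π) × 0.205888 = 89.19 W/m².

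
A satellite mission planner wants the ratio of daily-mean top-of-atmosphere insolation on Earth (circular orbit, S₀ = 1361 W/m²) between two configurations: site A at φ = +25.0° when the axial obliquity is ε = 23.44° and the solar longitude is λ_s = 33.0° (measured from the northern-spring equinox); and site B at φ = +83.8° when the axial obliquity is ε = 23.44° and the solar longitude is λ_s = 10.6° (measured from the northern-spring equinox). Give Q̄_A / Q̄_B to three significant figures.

— Configuration A (φ=+25.0°):
Solar declination: sin δ = sin ε · sin λ_s = sin 23.44° × sin 33.0° = 0.21665, so δ = +12.512°.
cos H₀ = −tan(+25.0°) tan(+12.512°) = -0.1035, H₀ = 1.6745 rad.
Bracket: H₀ sin φ sin δ + cos φ cos δ sin H₀ = 1.6745×0.42262×0.21665 + 0.90631×0.97625×0.99463 = 0.153318 + 0.880034 = 1.033352.
Q̄ = (S₀/π) × [bracket] = (1361/π) × 1.033352 = 447.67 W/m².
— Configuration B (φ=+83.8°):
Solar declination: sin δ = sin ε · sin λ_s = sin 23.44° × sin 10.6° = 0.07317, so δ = +4.196°.
cos H₀ = −tan(+83.8°) tan(+4.196°) = -0.6754, H₀ = 2.3123 rad.
Bracket: H₀ sin φ sin δ + cos φ cos δ sin H₀ = 2.3123×0.99415×0.07317 + 0.10800×0.99732×0.73746 = 0.168201 + 0.079432 = 0.247633.
Q̄ = (S₀/π) × [bracket] = (1361/π) × 0.247633 = 107.28 W/m².
Ratio Q̄_A / Q̄_B = 447.67 / 107.28 = 4.173.

Q̄_A / Q̄_B ≈ 4.17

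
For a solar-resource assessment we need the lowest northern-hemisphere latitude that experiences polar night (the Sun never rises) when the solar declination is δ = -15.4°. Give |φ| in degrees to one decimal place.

|φ| = 74.6°

Polar night requires cos H₀ = −tan φ tan δ ≥ 1, i.e. tan φ tan δ ≤ −1.
The boundary is |tan φ| · |tan δ| = 1, so |φ| = 90° − |δ| = 90° − 15.4° = 74.6° in the northern hemisphere.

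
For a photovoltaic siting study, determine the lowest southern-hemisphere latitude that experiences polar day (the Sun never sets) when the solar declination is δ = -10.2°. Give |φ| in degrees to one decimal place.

|φ| = 79.8°

Polar day requires cos H₀ = −tan φ tan δ ≤ −1, i.e. tan φ tan δ ≥ 1.
The boundary is |tan φ| · |tan δ| = 1, so |φ| = 90° − |δ| = 90° − 10.2° = 79.8° in the southern hemisphere.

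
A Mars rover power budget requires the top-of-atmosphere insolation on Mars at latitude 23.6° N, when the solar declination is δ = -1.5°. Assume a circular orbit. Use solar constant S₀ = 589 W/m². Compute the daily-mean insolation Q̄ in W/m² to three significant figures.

cos H₀ = −tan(+23.6°) tan(-1.500°) = 0.0114, H₀ = 1.5594 rad.
Bracket: H₀ sin φ sin δ + cos φ cos δ sin H₀ = 1.5594×0.40035×-0.02618 + 0.91636×0.99966×0.99993 = -0.016344 + 0.915984 = 0.899640.
Q̄ = (S₀/π) × [bracket] = (589/π) × 0.899640 = 168.7 W/m².

Q̄ ≈ 169 W/m²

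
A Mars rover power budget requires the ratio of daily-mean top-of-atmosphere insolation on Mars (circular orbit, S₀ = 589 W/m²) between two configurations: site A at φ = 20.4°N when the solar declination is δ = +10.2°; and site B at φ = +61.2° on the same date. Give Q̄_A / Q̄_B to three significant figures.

Q̄_A / Q̄_B ≈ 1.37

— Configuration A (φ=+20.4°):
cos H₀ = −tan(+20.4°) tan(+10.200°) = -0.0669, H₀ = 1.6378 rad.
Bracket: H₀ sin φ sin δ + cos φ cos δ sin H₀ = 1.6378×0.34857×0.17708 + 0.93728×0.98420×0.99776 = 0.101093 + 0.920405 = 1.021498.
Q̄ = (S₀/π) × [bracket] = (589/π) × 1.021498 = 191.52 W/m².
— Configuration B (φ=+61.2°):
cos H₀ = −tan(+61.2°) tan(+10.200°) = -0.3273, H₀ = 1.9042 rad.
Bracket: H₀ sin φ sin δ + cos φ cos δ sin H₀ = 1.9042×0.87631×0.17708 + 0.48175×0.98420×0.94492 = 0.295488 + 0.448023 = 0.743511.
Q̄ = (S₀/π) × [bracket] = (589/π) × 0.743511 = 139.40 W/m².
Ratio Q̄_A / Q̄_B = 191.52 / 139.40 = 1.374.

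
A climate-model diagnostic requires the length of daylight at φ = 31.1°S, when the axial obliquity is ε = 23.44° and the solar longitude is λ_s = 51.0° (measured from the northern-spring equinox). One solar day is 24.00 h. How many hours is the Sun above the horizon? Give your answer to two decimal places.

Solar declination: sin δ = sin ε · sin λ_s = sin 23.44° × sin 51.0° = 0.30914, so δ = +18.007°.
cos H₀ = −tan φ · tan δ = −tan(-31.1°) × tan(+18.007°) = 0.1961, so H₀ = 1.3734 rad = 78.69°.
Daylight = 2H₀/(2π) × 24.00 h = (1.3734/π) × 24.00 = 10.49 h.

10.49 h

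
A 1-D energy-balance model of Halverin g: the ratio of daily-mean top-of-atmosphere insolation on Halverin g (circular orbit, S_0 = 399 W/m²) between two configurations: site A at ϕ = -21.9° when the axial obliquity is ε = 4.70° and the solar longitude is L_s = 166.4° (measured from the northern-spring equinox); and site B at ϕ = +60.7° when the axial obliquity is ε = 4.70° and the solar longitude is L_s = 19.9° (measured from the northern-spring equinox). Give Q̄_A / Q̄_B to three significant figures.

Q̄_A / Q̄_B ≈ 1.74

— Configuration A (ϕ=-21.9°):
Solar declination: sin δ = sin ε · sin L_s = sin 4.70° × sin 166.4° = 0.01927, so δ = +1.104°.
cos h₀ = −tan(-21.9°) tan(+1.104°) = 0.0077, h₀ = 1.5630 rad.
Bracket: h₀ sin ϕ sin δ + cos ϕ cos δ sin h₀ = 1.5630×-0.37299×0.01927 + 0.92784×0.99981×0.99997 = -0.011234 + 0.927636 = 0.916402.
Q̄ = (S_0/π) × [bracket] = (399/π) × 0.916402 = 116.39 W/m².
— Configuration B (ϕ=+60.7°):
Solar declination: sin δ = sin ε · sin L_s = sin 4.70° × sin 19.9° = 0.02789, so δ = +1.598°.
cos h₀ = −tan(+60.7°) tan(+1.598°) = -0.0497, h₀ = 1.6205 rad.
Bracket: h₀ sin ϕ sin δ + cos ϕ cos δ sin h₀ = 1.6205×0.87207×0.02789 + 0.48938×0.99961×0.99876 = 0.039414 + 0.488583 = 0.527997.
Q̄ = (S_0/π) × [bracket] = (399/π) × 0.527997 = 67.059 W/m².
Ratio Q̄_A / Q̄_B = 116.39 / 67.059 = 1.736.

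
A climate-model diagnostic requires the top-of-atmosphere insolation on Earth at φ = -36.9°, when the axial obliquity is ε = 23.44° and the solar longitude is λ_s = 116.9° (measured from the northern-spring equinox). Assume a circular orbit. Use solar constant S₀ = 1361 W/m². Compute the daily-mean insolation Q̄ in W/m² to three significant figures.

Q̄ ≈ 192 W/m²

Solar declination: sin δ = sin ε · sin λ_s = sin 23.44° × sin 116.9° = 0.35475, so δ = +20.778°.
cos H₀ = −tan(-36.9°) tan(+20.778°) = 0.2849, H₀ = 1.2819 rad.
Bracket: H₀ sin φ sin δ + cos φ cos δ sin H₀ = 1.2819×-0.60042×0.35475 + 0.79968×0.93496×0.95856 = -0.273043 + 0.716685 = 0.443642.
Q̄ = (S₀/π) × [bracket] = (1361/π) × 0.443642 = 192.2 W/m².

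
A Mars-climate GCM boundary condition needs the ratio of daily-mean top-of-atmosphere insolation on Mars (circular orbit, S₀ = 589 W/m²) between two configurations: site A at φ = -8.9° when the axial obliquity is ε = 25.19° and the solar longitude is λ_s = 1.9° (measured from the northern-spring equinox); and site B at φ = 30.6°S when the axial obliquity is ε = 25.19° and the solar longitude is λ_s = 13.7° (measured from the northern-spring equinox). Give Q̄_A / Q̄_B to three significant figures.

— Configuration A (φ=-8.9°):
Solar declination: sin δ = sin ε · sin λ_s = sin 25.19° × sin 1.9° = 0.01411, so δ = +0.809°.
cos H₀ = −tan(-8.9°) tan(+0.809°) = 0.0022, H₀ = 1.5686 rad.
Bracket: H₀ sin φ sin δ + cos φ cos δ sin H₀ = 1.5686×-0.15471×0.01411 + 0.98796×0.99990×1.00000 = -0.003424 + 0.987861 = 0.984437.
Q̄ = (S₀/π) × [bracket] = (589/π) × 0.984437 = 184.57 W/m².
— Configuration B (φ=-30.6°):
Solar declination: sin δ = sin ε · sin λ_s = sin 25.19° × sin 13.7° = 0.10080, so δ = +5.785°.
cos H₀ = −tan(-30.6°) tan(+5.785°) = 0.0599, H₀ = 1.5108 rad.
Bracket: H₀ sin φ sin δ + cos φ cos δ sin H₀ = 1.5108×-0.50904×0.10080 + 0.86074×0.99491×0.99820 = -0.077521 + 0.854817 = 0.777296.
Q̄ = (S₀/π) × [bracket] = (589/π) × 0.777296 = 145.73 W/m².
Ratio Q̄_A / Q̄_B = 184.57 / 145.73 = 1.267.

Q̄_A / Q̄_B ≈ 1.27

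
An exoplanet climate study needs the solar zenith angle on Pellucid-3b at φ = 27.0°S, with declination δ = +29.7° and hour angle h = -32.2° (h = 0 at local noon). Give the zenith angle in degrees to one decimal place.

θ_z = 64.5°

cos θ_z = sin φ sin δ + cos φ cos δ cos h = -0.224934 + 0.654917 = 0.429983.
θ_z = arccos(0.429983) = 64.5°.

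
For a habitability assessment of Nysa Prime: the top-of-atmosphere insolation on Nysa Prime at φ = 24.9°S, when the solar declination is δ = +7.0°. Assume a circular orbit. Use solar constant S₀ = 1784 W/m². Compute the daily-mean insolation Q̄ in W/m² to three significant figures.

Q̄ ≈ 466 W/m²

cos H₀ = −tan(-24.9°) tan(+7.000°) = 0.0570, H₀ = 1.5138 rad.
Bracket: H₀ sin φ sin δ + cos φ cos δ sin H₀ = 1.5138×-0.42104×0.12187 + 0.90704×0.99255×0.99837 = -0.077676 + 0.898815 = 0.821139.
Q̄ = (S₀/π) × [bracket] = (1784/π) × 0.821139 = 466.3 W/m².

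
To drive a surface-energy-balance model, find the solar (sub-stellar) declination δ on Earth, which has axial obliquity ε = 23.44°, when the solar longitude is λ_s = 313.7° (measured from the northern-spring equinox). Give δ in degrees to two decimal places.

sin δ = sin ε · sin λ_s = sin 23.44° × sin 313.7° = -0.287588.
δ = arcsin(-0.287588) = -16.71°.

δ = -16.71°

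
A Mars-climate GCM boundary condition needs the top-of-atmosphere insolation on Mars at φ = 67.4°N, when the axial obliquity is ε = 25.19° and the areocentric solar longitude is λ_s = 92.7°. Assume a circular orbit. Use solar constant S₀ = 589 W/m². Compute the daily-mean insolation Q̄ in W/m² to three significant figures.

Q̄ ≈ 231 W/m²

sin δ = sin 25.19° × sin 92.7° = 0.42515, so δ = +25.160°.
cos H₀ = −tan(+67.4°) tan(+25.160°) = -1.1284 ≤ −1 ⇒ polar day, H₀ = π.
Bracket: H₀ sin φ sin δ + cos φ cos δ sin H₀ = 3.1416×0.92321×0.42515 + 0.38430×0.90512×0.00000 = 1.233087 + 0.000000 = 1.233087.
Q̄ = (S₀/π) × [bracket] = (589/π) × 1.233087 = 231.2 W/m².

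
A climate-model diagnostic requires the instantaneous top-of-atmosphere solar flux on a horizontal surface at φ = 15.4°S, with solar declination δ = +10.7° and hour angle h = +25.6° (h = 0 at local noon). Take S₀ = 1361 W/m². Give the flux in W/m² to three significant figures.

1.10e+03 W/m²

cos θ_z = sin φ sin δ + cos φ cos δ cos h = -0.049305 + 0.854335 = 0.805030.
Flux = S₀ · cos θ_z = 1361 × 0.805030 = 1096 W/m².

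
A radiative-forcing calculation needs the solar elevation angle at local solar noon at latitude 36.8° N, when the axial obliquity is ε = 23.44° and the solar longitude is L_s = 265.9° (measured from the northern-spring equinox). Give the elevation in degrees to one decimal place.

Solar declination: sin δ = sin ε · sin L_s = sin 23.44° × sin 265.9° = -0.39677, so δ = -23.376°.
At local noon the hour angle is zero, so the zenith angle equals |ϕ − δ| = |+36.8° − (-23.376°)| = 60.176°.
Elevation = 90° − 60.176° = 29.8°.

29.8°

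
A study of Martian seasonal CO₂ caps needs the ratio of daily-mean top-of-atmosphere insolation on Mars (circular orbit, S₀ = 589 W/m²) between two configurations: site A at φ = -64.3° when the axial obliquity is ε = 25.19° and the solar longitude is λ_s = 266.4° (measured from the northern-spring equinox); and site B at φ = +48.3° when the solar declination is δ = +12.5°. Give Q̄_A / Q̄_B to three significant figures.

— Configuration A (φ=-64.3°):
Solar declination: sin δ = sin ε · sin λ_s = sin 25.19° × sin 266.4° = -0.42478, so δ = -25.137°.
cos H₀ = −tan(-64.3°) tan(-25.137°) = -0.9750, H₀ = 2.9174 rad.
Bracket: H₀ sin φ sin δ + cos φ cos δ sin H₀ = 2.9174×-0.90108×-0.42478 + 0.43366×0.90530×0.22236 = 1.116666 + 0.087297 = 1.203963.
Q̄ = (S₀/π) × [bracket] = (589/π) × 1.203963 = 225.72 W/m².
— Configuration B (φ=+48.3°):
cos H₀ = −tan(+48.3°) tan(+12.500°) = -0.2488, H₀ = 1.8223 rad.
Bracket: H₀ sin φ sin δ + cos φ cos δ sin H₀ = 1.8223×0.74664×0.21644 + 0.66523×0.97630×0.96855 = 0.294489 + 0.629038 = 0.923527.
Q̄ = (S₀/π) × [bracket] = (589/π) × 0.923527 = 173.15 W/m².
Ratio Q̄_A / Q̄_B = 225.72 / 173.15 = 1.304.

Q̄_A / Q̄_B ≈ 1.30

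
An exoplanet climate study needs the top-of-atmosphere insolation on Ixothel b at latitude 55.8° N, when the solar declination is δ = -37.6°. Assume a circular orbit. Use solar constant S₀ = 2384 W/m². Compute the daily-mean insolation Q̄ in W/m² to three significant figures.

cos H₀ = −tan(+55.8°) tan(-37.600°) = 1.1332 ≥ 1 ⇒ polar night, H₀ = 0 and Q̄ = 0.

Q̄ ≈ 0.00 W/m²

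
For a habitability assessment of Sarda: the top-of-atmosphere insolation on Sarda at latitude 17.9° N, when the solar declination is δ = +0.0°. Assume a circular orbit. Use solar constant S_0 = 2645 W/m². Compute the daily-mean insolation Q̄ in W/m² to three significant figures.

cos h₀ = −tan(+17.9°) tan(+0.000°) = -0.0000, h₀ = 1.5708 rad.
Bracket: h₀ sin ϕ sin δ + cos ϕ cos δ sin h₀ = 1.5708×0.30736×0.00000 + 0.95159×1.00000×1.00000 = 0.000000 + 0.951590 = 0.951590.
Q̄ = (S_0/π) × [bracket] = (2645/π) × 0.951590 = 801.2 W/m².

Q̄ ≈ 801 W/m²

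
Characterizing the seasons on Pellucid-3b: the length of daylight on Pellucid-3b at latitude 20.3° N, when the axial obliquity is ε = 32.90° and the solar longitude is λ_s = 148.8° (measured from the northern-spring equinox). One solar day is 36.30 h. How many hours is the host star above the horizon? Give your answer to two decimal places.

Solar declination: sin δ = sin ε · sin λ_s = sin 32.90° × sin 148.8° = 0.28138, so δ = +16.343°.
cos H₀ = −tan φ · tan δ = −tan(+20.3°) × tan(+16.343°) = -0.1085, so H₀ = 1.6795 rad = 96.23°.
Daylight = 2H₀/(2π) × 36.30 h = (1.6795/π) × 36.30 = 19.41 h.

19.41 h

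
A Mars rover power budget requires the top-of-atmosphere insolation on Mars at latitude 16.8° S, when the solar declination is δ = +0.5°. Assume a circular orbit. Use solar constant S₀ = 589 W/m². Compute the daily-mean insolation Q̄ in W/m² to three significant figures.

cos H₀ = −tan(-16.8°) tan(+0.500°) = 0.0026, H₀ = 1.5682 rad.
Bracket: H₀ sin φ sin δ + cos φ cos δ sin H₀ = 1.5682×-0.28903×0.00873 + 0.95732×0.99996×1.00000 = -0.003957 + 0.957282 = 0.953325.
Q̄ = (S₀/π) × [bracket] = (589/π) × 0.953325 = 178.7 W/m².

Q̄ ≈ 179 W/m²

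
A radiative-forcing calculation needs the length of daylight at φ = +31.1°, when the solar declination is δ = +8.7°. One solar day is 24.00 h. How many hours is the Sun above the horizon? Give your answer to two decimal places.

12.71 h

cos H₀ = −tan φ · tan δ = −tan(+31.1°) × tan(+8.700°) = -0.0923, so H₀ = 1.6632 rad = 95.30°.
Daylight = 2H₀/(2π) × 24.00 h = (1.6632/π) × 24.00 = 12.71 h.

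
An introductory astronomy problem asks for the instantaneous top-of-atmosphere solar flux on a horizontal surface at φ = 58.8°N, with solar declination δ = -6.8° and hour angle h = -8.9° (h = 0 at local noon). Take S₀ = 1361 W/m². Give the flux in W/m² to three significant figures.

cos θ_z = sin φ sin δ + cos φ cos δ cos h = -0.101279 + 0.508190 = 0.406911.
Flux = S₀ · cos θ_z = 1361 × 0.406911 = 553.8 W/m².

554 W/m²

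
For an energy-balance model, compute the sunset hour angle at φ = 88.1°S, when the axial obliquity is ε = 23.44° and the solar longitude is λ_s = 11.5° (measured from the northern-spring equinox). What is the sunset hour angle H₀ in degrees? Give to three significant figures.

H₀ = 0.00°

Solar declination: sin δ = sin ε · sin λ_s = sin 23.44° × sin 11.5° = 0.07931, so δ = +4.549°.
cos H₀ = −tan φ · tan δ = 2.3982 ≥ 1, so the Sun never rises (polar night) and H₀ = 0.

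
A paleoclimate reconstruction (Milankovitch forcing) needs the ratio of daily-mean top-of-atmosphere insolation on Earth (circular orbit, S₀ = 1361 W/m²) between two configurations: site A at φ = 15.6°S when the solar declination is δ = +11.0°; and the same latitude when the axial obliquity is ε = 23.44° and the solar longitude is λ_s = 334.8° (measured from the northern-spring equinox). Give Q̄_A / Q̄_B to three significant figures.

Q̄_A / Q̄_B ≈ 0.848

— Configuration A (φ=-15.6°):
cos H₀ = −tan(-15.6°) tan(+11.000°) = 0.0543, H₀ = 1.5165 rad.
Bracket: H₀ sin φ sin δ + cos φ cos δ sin H₀ = 1.5165×-0.26892×0.19081 + 0.96316×0.98163×0.99853 = -0.077816 + 0.944077 = 0.866261.
Q̄ = (S₀/π) × [bracket] = (1361/π) × 0.866261 = 375.28 W/m².
— Configuration B (φ=-15.6°):
Solar declination: sin δ = sin ε · sin λ_s = sin 23.44° × sin 334.8° = -0.16937, so δ = -9.751°.
cos H₀ = −tan(-15.6°) tan(-9.751°) = -0.0480, H₀ = 1.6188 rad.
Bracket: H₀ sin φ sin δ + cos φ cos δ sin H₀ = 1.6188×-0.26892×-0.16937 + 0.96316×0.98555×0.99885 = 0.073731 + 0.948151 = 1.021882.
Q̄ = (S₀/π) × [bracket] = (1361/π) × 1.021882 = 442.70 W/m².
Ratio Q̄_A / Q̄_B = 375.28 / 442.70 = 0.8477.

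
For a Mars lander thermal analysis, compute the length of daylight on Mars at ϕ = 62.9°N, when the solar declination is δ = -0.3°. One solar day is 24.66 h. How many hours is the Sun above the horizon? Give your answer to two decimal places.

12.25 h

cos h₀ = −tan ϕ · tan δ = −tan(+62.9°) × tan(-0.300°) = 0.0102, so h₀ = 1.5606 rad = 89.41°.
Daylight = 2h₀/(2π) × 24.66 h = (1.5606/π) × 24.66 = 12.25 h.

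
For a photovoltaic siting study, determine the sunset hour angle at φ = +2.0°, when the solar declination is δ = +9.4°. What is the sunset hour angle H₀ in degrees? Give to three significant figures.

H₀ = 90.3°

cos H₀ = −tan φ · tan δ = −tan(+2.0°) × tan(+9.400°) = -0.0058, so H₀ = 1.5766 rad = 90.33°.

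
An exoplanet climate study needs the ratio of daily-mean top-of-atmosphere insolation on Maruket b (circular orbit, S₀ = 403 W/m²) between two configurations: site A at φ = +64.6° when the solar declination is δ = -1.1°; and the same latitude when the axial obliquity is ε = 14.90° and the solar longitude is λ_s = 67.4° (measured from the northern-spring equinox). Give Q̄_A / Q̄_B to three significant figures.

Q̄_A / Q̄_B ≈ 0.496

— Configuration A (φ=+64.6°):
cos H₀ = −tan(+64.6°) tan(-1.100°) = 0.0404, H₀ = 1.5303 rad.
Bracket: H₀ sin φ sin δ + cos φ cos δ sin H₀ = 1.5303×0.90334×-0.01920 + 0.42894×0.99982×0.99918 = -0.026542 + 0.428511 = 0.401969.
Q̄ = (S₀/π) × [bracket] = (403/π) × 0.401969 = 51.564 W/m².
— Configuration B (φ=+64.6°):
Solar declination: sin δ = sin ε · sin λ_s = sin 14.90° × sin 67.4° = 0.23739, so δ = +13.732°.
cos H₀ = −tan(+64.6°) tan(+13.732°) = -0.5146, H₀ = 2.1114 rad.
Bracket: H₀ sin φ sin δ + cos φ cos δ sin H₀ = 2.1114×0.90334×0.23739 + 0.42894×0.97142×0.85740 = 0.452777 + 0.357262 = 0.810039.
Q̄ = (S₀/π) × [bracket] = (403/π) × 0.810039 = 103.91 W/m².
Ratio Q̄_A / Q̄_B = 51.564 / 103.91 = 0.4962.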